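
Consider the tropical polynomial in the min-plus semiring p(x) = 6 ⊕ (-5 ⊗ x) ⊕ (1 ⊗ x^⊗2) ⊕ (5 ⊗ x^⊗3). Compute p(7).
p(7) = 2

A tropical monomial a ⊗ x^⊗i evaluates to a + i · x. Evaluating each term at x = 7:
  Term 0 contributes 6 + 0 · 7 = 6
  Term 1 contributes -5 + 1 · 7 = 2
  Term 2 contributes 1 + 2 · 7 = 15
  Term 3 contributes 5 + 3 · 7 = 26
p(7) = ⊕ of these = min[6, 2, 15, 26] = 2.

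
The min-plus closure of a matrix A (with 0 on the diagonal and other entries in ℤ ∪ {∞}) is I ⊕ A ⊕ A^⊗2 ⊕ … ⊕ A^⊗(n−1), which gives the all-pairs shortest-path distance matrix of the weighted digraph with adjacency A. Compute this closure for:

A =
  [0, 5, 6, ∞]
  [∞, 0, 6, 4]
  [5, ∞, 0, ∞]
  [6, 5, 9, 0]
Closure =
  [0, 5, 6, 9]
  [10, 0, 6, 4]
  [5, 10, 0, 14]
  [6, 5, 9, 0]

This is the Floyd-Warshall all-pairs shortest-path computation. For each intermediate vertex k = 0, 1, …, 3, update dist[i][j] ← min(dist[i][j], dist[i][k] + dist[k][j]). The final matrix gives, for each (i, j), the minimum total weight of any directed path from i to j (possibly empty when i = j).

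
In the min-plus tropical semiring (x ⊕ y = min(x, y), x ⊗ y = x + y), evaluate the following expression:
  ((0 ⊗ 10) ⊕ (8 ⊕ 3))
((0 ⊗ 10) ⊕ (8 ⊕ 3)) = 3

Expand innermost to outermost. Recall ⊕ takes the minimum of its arguments and ⊗ takes their sum. Working out the expression ((0 ⊗ 10) ⊕ (8 ⊕ 3)) gives 3.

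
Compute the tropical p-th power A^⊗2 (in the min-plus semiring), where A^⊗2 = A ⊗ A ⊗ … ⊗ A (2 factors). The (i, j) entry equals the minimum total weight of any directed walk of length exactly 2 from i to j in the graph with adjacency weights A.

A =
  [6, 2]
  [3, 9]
A^⊗2 =
  [5, 8]
  [9, 5]

Each entry (A^⊗2)_ij equals the minimum over all length-2 walks i = v_0 → v_1 → … → v_2 = j of Σ_t A[v_t][v_{t+1}]. For example, for (i, j) = (0, 1) we minimise over 2 possible intermediate vertex sequences; the minimum is 8, attained along the walk 0 → 0 → 1.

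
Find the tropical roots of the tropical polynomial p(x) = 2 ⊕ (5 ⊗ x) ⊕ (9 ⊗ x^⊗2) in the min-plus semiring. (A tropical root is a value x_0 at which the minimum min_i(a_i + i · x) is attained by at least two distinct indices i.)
Roots: {-4, -3}

Each tropical root is a break point of the lower envelope of the lines y = a_i + i · x (there are 3 lines, with slopes 0, 1, ..., 2). Only the lines that attain the minimum somewhere contribute to roots; other lines are dominated. Here the surviving (envelope) indices are i = 2, i = 1, i = 0.
Intersections between consecutive envelope lines give the roots: for adjacent envelope indices i < j the intersection is x = (a_i − a_j) / (j − i). Reading off the sorted break points: {-4, -3}.
Verification: at each break x_0, at least two indices attain the minimum of min_i(a_i + i · x_0).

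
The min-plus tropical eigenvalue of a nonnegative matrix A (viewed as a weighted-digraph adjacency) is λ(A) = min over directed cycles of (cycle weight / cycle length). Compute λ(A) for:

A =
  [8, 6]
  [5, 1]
λ(A) = 1

Enumerate directed cycles and compute their means (weight / length). Sample:
  cycle 0 → 0: weight = 8, length = 1, mean = 8/1 ≈ 8.000
  cycle 1 → 1: weight = 1, length = 1, mean = 1/1 ≈ 1.000
  cycle 0 → 1 → 0: weight = 11, length = 2, mean = 11/2 ≈ 5.500
  cycle 1 → 0 → 1: weight = 11, length = 2, mean = 11/2 ≈ 5.500
Minimum mean = 1.000, attained e.g. along the cycle 1 → 1 with weight 1 and length 1. So λ(A) = 1/1 = 1.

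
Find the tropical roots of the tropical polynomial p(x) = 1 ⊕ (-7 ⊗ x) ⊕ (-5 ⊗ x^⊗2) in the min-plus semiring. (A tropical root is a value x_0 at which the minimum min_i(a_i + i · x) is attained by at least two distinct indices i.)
Roots: {-2, 8}

Each tropical root is a break point of the lower envelope of the lines y = a_i + i · x (there are 3 lines, with slopes 0, 1, ..., 2). Only the lines that attain the minimum somewhere contribute to roots; other lines are dominated. Here the surviving (envelope) indices are i = 2, i = 1, i = 0.
Intersections between consecutive envelope lines give the roots: for adjacent envelope indices i < j the intersection is x = (a_i − a_j) / (j − i). Reading off the sorted break points: {-2, 8}.
Verification: at each break x_0, at least two indices attain the minimum of min_i(a_i + i · x_0).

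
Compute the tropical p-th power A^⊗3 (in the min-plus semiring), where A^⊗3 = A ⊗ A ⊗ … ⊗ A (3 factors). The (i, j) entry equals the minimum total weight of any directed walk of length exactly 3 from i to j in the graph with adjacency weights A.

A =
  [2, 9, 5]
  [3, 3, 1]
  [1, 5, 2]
A^⊗3 =
  [6, 12, 9]
  [4, 8, 5]
  [5, 9, 6]

Each entry (A^⊗3)_ij equals the minimum over all length-3 walks i = v_0 → v_1 → … → v_3 = j of Σ_t A[v_t][v_{t+1}]. For example, for (i, j) = (0, 2) we minimise over 9 possible intermediate vertex sequences; the minimum is 9, attained along the walk 0 → 0 → 0 → 2.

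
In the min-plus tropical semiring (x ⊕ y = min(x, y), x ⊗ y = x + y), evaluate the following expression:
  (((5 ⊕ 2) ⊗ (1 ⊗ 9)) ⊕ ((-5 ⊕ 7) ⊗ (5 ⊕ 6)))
(((5 ⊕ 2) ⊗ (1 ⊗ 9)) ⊕ ((-5 ⊕ 7) ⊗ (5 ⊕ 6))) = 0

Expand innermost to outermost. Recall ⊕ takes the minimum of its arguments and ⊗ takes their sum. Working out the expression (((5 ⊕ 2) ⊗ (1 ⊗ 9)) ⊕ ((-5 ⊕ 7) ⊗ (5 ⊕ 6))) gives 0.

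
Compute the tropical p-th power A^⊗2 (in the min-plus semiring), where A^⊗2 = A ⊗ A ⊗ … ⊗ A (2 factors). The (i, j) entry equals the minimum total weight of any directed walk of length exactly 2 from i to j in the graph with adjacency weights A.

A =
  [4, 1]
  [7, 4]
A^⊗2 =
  [8, 5]
  [11, 8]

Each entry (A^⊗2)_ij equals the minimum over all length-2 walks i = v_0 → v_1 → … → v_2 = j of Σ_t A[v_t][v_{t+1}]. For example, for (i, j) = (0, 1) we minimise over 2 possible intermediate vertex sequences; the minimum is 5, attained along the walk 0 → 0 → 1.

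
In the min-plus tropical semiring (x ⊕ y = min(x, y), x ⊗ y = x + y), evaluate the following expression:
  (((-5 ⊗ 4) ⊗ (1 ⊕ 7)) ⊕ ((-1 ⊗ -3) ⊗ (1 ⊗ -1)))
(((-5 ⊗ 4) ⊗ (1 ⊕ 7)) ⊕ ((-1 ⊗ -3) ⊗ (1 ⊗ -1))) = -4

Expand innermost to outermost. Recall ⊕ takes the minimum of its arguments and ⊗ takes their sum. Working out the expression (((-5 ⊗ 4) ⊗ (1 ⊕ 7)) ⊕ ((-1 ⊗ -3) ⊗ (1 ⊗ -1))) gives -4.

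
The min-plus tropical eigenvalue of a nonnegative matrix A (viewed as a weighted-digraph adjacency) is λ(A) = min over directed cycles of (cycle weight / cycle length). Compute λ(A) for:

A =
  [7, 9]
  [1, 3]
λ(A) = 3

Enumerate directed cycles and compute their means (weight / length). Sample:
  cycle 0 → 0: weight = 7, length = 1, mean = 7/1 ≈ 7.000
  cycle 1 → 1: weight = 3, length = 1, mean = 3/1 ≈ 3.000
  cycle 0 → 1 → 0: weight = 10, length = 2, mean = 10/2 ≈ 5.000
  cycle 1 → 0 → 1: weight = 10, length = 2, mean = 10/2 ≈ 5.000
Minimum mean = 3.000, attained e.g. along the cycle 1 → 1 with weight 3 and length 1. So λ(A) = 3/1 = 3.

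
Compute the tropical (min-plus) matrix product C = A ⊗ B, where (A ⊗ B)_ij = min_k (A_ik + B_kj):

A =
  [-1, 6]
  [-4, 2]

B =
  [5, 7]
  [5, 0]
A ⊗ B =
  [4, 6]
  [1, 2]

Apply the min-plus product entry-by-entry:
  C[0][0] = min over k of (A[0][0] + B[0][0] = -1 + 5 = 4, A[0][1] + B[1][0] = 6 + 5 = 11) = 4 (attained at k = 0)
  C[0][1] = min over k of (A[0][0] + B[0][1] = -1 + 7 = 6, A[0][1] + B[1][1] = 6 + 0 = 6) = 6 (attained at k = 0)
  C[1][0] = min over k of (A[1][0] + B[0][0] = -4 + 5 = 1, A[1][1] + B[1][0] = 2 + 5 = 7) = 1 (attained at k = 0)
  C[1][1] = min over k of (A[1][0] + B[0][1] = -4 + 7 = 3, A[1][1] + B[1][1] = 2 + 0 = 2) = 2 (attained at k = 1)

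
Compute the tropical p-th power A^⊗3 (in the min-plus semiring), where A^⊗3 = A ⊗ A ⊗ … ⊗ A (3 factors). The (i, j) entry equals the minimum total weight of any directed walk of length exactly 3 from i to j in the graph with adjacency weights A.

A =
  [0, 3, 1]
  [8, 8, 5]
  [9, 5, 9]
A^⊗3 =
  [0, 3, 1]
  [8, 11, 9]
  [9, 12, 10]

Each entry (A^⊗3)_ij equals the minimum over all length-3 walks i = v_0 → v_1 → … → v_3 = j of Σ_t A[v_t][v_{t+1}]. For example, for (i, j) = (0, 2) we minimise over 9 possible intermediate vertex sequences; the minimum is 1, attained along the walk 0 → 0 → 0 → 2.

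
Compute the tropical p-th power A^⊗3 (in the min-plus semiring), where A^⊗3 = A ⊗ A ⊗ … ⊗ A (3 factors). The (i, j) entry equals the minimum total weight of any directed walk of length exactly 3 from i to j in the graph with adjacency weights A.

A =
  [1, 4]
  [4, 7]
A^⊗3 =
  [3, 6]
  [6, 9]

Each entry (A^⊗3)_ij equals the minimum over all length-3 walks i = v_0 → v_1 → … → v_3 = j of Σ_t A[v_t][v_{t+1}]. For example, for (i, j) = (0, 1) we minimise over 4 possible intermediate vertex sequences; the minimum is 6, attained along the walk 0 → 0 → 0 → 1.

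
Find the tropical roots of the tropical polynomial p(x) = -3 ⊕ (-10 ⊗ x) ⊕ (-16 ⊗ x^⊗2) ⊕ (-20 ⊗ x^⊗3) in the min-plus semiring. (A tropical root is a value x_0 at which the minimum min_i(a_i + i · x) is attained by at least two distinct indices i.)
Roots: {4, 6, 7}

Each tropical root is a break point of the lower envelope of the lines y = a_i + i · x (there are 4 lines, with slopes 0, 1, ..., 3). Only the lines that attain the minimum somewhere contribute to roots; other lines are dominated. Here the surviving (envelope) indices are i = 3, i = 2, i = 1, i = 0.
Intersections between consecutive envelope lines give the roots: for adjacent envelope indices i < j the intersection is x = (a_i − a_j) / (j − i). Reading off the sorted break points: {4, 6, 7}.
Verification: at each break x_0, at least two indices attain the minimum of min_i(a_i + i · x_0).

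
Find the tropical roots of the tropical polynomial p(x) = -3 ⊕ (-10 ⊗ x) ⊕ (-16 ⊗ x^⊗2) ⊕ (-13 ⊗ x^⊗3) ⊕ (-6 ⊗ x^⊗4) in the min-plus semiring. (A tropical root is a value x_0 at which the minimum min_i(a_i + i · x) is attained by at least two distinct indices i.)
Roots: {-7, -3, 6, 7}

Each tropical root is a break point of the lower envelope of the lines y = a_i + i · x (there are 5 lines, with slopes 0, 1, ..., 4). Only the lines that attain the minimum somewhere contribute to roots; other lines are dominated. Here the surviving (envelope) indices are i = 4, i = 3, i = 2, i = 1, i = 0.
Intersections between consecutive envelope lines give the roots: for adjacent envelope indices i < j the intersection is x = (a_i − a_j) / (j − i). Reading off the sorted break points: {-7, -3, 6, 7}.
Verification: at each break x_0, at least two indices attain the minimum of min_i(a_i + i · x_0).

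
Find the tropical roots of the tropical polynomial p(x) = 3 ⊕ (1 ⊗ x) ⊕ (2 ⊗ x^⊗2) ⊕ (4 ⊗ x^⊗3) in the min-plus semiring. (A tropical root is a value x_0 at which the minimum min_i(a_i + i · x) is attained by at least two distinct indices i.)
Roots: {-2, -1, 2}

Each tropical root is a break point of the lower envelope of the lines y = a_i + i · x (there are 4 lines, with slopes 0, 1, ..., 3). Only the lines that attain the minimum somewhere contribute to roots; other lines are dominated. Here the surviving (envelope) indices are i = 3, i = 2, i = 1, i = 0.
Intersections between consecutive envelope lines give the roots: for adjacent envelope indices i < j the intersection is x = (a_i − a_j) / (j − i). Reading off the sorted break points: {-2, -1, 2}.
Verification: at each break x_0, at least two indices attain the minimum of min_i(a_i + i · x_0).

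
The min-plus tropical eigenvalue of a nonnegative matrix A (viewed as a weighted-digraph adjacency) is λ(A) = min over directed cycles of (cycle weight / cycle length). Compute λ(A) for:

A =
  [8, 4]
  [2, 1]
λ(A) = 1

Enumerate directed cycles and compute their means (weight / length). Sample:
  cycle 0 → 0: weight = 8, length = 1, mean = 8/1 ≈ 8.000
  cycle 1 → 1: weight = 1, length = 1, mean = 1/1 ≈ 1.000
  cycle 0 → 1 → 0: weight = 6, length = 2, mean = 6/2 ≈ 3.000
  cycle 1 → 0 → 1: weight = 6, length = 2, mean = 6/2 ≈ 3.000
Minimum mean = 1.000, attained e.g. along the cycle 1 → 1 with weight 1 and length 1. So λ(A) = 1/1 = 1.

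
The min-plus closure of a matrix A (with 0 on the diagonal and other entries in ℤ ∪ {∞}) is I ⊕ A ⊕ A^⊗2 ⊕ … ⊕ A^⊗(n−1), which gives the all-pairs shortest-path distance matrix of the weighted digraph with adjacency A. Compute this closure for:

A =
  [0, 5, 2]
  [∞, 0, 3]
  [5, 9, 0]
Closure =
  [0, 5, 2]
  [8, 0, 3]
  [5, 9, 0]

This is the Floyd-Warshall all-pairs shortest-path computation. For each intermediate vertex k = 0, 1, …, 2, update dist[i][j] ← min(dist[i][j], dist[i][k] + dist[k][j]). The final matrix gives, for each (i, j), the minimum total weight of any directed path from i to j (possibly empty when i = j).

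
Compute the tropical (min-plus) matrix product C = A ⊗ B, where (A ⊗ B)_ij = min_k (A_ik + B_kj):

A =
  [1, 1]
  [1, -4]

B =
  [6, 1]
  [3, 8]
A ⊗ B =
  [4, 2]
  [-1, 2]

Apply the min-plus product entry-by-entry:
  C[0][0] = min over k of (A[0][0] + B[0][0] = 1 + 6 = 7, A[0][1] + B[1][0] = 1 + 3 = 4) = 4 (attained at k = 1)
  C[0][1] = min over k of (A[0][0] + B[0][1] = 1 + 1 = 2, A[0][1] + B[1][1] = 1 + 8 = 9) = 2 (attained at k = 0)
  C[1][0] = min over k of (A[1][0] + B[0][0] = 1 + 6 = 7, A[1][1] + B[1][0] = -4 + 3 = -1) = -1 (attained at k = 1)
  C[1][1] = min over k of (A[1][0] + B[0][1] = 1 + 1 = 2, A[1][1] + B[1][1] = -4 + 8 = 4) = 2 (attained at k = 0)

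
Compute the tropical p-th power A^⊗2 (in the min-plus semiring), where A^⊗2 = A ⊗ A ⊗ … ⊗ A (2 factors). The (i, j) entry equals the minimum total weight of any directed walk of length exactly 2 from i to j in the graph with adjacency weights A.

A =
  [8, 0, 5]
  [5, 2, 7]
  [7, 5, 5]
A^⊗2 =
  [5, 2, 7]
  [7, 4, 9]
  [10, 7, 10]

Each entry (A^⊗2)_ij equals the minimum over all length-2 walks i = v_0 → v_1 → … → v_2 = j of Σ_t A[v_t][v_{t+1}]. For example, for (i, j) = (0, 2) we minimise over 3 possible intermediate vertex sequences; the minimum is 7, attained along the walk 0 → 1 → 2.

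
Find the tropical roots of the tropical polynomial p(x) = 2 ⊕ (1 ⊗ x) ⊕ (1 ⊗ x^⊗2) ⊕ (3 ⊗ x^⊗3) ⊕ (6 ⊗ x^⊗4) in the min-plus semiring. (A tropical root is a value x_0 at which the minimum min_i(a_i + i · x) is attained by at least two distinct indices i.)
Roots: {-3, -2, 0, 1}

Each tropical root is a break point of the lower envelope of the lines y = a_i + i · x (there are 5 lines, with slopes 0, 1, ..., 4). Only the lines that attain the minimum somewhere contribute to roots; other lines are dominated. Here the surviving (envelope) indices are i = 4, i = 3, i = 2, i = 1, i = 0.
Intersections between consecutive envelope lines give the roots: for adjacent envelope indices i < j the intersection is x = (a_i − a_j) / (j − i). Reading off the sorted break points: {-3, -2, 0, 1}.
Verification: at each break x_0, at least two indices attain the minimum of min_i(a_i + i · x_0).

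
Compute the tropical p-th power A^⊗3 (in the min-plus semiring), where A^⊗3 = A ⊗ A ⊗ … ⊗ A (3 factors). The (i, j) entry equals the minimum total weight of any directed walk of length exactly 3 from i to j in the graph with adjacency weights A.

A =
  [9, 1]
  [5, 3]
A^⊗3 =
  [9, 7]
  [11, 9]

Each entry (A^⊗3)_ij equals the minimum over all length-3 walks i = v_0 → v_1 → … → v_3 = j of Σ_t A[v_t][v_{t+1}]. For example, for (i, j) = (0, 1) we minimise over 4 possible intermediate vertex sequences; the minimum is 7, attained along the walk 0 → 1 → 0 → 1.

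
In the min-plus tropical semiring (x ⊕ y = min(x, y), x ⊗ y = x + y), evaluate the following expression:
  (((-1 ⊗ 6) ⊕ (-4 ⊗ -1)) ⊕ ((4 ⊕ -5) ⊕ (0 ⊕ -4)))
(((-1 ⊗ 6) ⊕ (-4 ⊗ -1)) ⊕ ((4 ⊕ -5) ⊕ (0 ⊕ -4))) = -5

Expand innermost to outermost. Recall ⊕ takes the minimum of its arguments and ⊗ takes their sum. Working out the expression (((-1 ⊗ 6) ⊕ (-4 ⊗ -1)) ⊕ ((4 ⊕ -5) ⊕ (0 ⊕ -4))) gives -5.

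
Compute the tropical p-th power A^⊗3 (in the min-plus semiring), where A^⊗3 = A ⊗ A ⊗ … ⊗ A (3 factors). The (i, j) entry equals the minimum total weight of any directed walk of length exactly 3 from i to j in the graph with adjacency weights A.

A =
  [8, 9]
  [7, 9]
A^⊗3 =
  [24, 25]
  [23, 24]

Each entry (A^⊗3)_ij equals the minimum over all length-3 walks i = v_0 → v_1 → … → v_3 = j of Σ_t A[v_t][v_{t+1}]. For example, for (i, j) = (0, 1) we minimise over 4 possible intermediate vertex sequences; the minimum is 25, attained along the walk 0 → 0 → 0 → 1.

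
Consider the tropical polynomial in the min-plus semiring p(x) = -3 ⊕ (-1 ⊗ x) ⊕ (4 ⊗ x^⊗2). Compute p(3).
p(3) = -3

A tropical monomial a ⊗ x^⊗i evaluates to a + i · x. Evaluating each term at x = 3:
  Term 0 contributes -3 + 0 · 3 = -3
  Term 1 contributes -1 + 1 · 3 = 2
  Term 2 contributes 4 + 2 · 3 = 10
p(3) = ⊕ of these = min[-3, 2, 10] = -3.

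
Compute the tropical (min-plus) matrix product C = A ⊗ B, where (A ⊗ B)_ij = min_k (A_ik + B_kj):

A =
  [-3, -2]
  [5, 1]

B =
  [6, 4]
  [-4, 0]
A ⊗ B =
  [-6, -2]
  [-3, 1]

Apply the min-plus product entry-by-entry:
  C[0][0] = min over k of (A[0][0] + B[0][0] = -3 + 6 = 3, A[0][1] + B[1][0] = -2 + -4 = -6) = -6 (attained at k = 1)
  C[0][1] = min over k of (A[0][0] + B[0][1] = -3 + 4 = 1, A[0][1] + B[1][1] = -2 + 0 = -2) = -2 (attained at k = 1)
  C[1][0] = min over k of (A[1][0] + B[0][0] = 5 + 6 = 11, A[1][1] + B[1][0] = 1 + -4 = -3) = -3 (attained at k = 1)
  C[1][1] = min over k of (A[1][0] + B[0][1] = 5 + 4 = 9, A[1][1] + B[1][1] = 1 + 0 = 1) = 1 (attained at k = 1)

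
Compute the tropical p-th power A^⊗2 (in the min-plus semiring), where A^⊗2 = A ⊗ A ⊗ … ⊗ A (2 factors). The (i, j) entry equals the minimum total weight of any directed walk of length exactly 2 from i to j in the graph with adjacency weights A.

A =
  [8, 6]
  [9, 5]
A^⊗2 =
  [15, 11]
  [14, 10]

Each entry (A^⊗2)_ij equals the minimum over all length-2 walks i = v_0 → v_1 → … → v_2 = j of Σ_t A[v_t][v_{t+1}]. For example, for (i, j) = (0, 1) we minimise over 2 possible intermediate vertex sequences; the minimum is 11, attained along the walk 0 → 1 → 1.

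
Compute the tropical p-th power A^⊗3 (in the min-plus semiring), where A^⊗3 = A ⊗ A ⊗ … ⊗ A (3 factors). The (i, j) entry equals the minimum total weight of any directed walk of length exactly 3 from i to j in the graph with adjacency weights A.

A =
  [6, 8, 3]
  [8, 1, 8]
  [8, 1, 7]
A^⊗3 =
  [12, 5, 12]
  [10, 3, 10]
  [10, 3, 10]

Each entry (A^⊗3)_ij equals the minimum over all length-3 walks i = v_0 → v_1 → … → v_3 = j of Σ_t A[v_t][v_{t+1}]. For example, for (i, j) = (0, 2) we minimise over 9 possible intermediate vertex sequences; the minimum is 12, attained along the walk 0 → 2 → 1 → 2.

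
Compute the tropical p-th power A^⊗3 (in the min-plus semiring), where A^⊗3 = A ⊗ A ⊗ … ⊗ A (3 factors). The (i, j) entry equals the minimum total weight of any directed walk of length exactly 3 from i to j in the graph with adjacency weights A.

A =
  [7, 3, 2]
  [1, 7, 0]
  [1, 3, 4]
A^⊗3 =
  [4, 6, 5]
  [4, 4, 3]
  [4, 6, 4]

Each entry (A^⊗3)_ij equals the minimum over all length-3 walks i = v_0 → v_1 → … → v_3 = j of Σ_t A[v_t][v_{t+1}]. For example, for (i, j) = (0, 2) we minimise over 9 possible intermediate vertex sequences; the minimum is 5, attained along the walk 0 → 2 → 0 → 2.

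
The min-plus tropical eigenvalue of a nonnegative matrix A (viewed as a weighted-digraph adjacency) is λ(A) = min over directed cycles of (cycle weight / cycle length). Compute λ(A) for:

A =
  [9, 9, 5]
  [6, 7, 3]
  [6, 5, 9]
λ(A) = 4

Enumerate directed cycles and compute their means (weight / length). Sample:
  cycle 0 → 0: weight = 9, length = 1, mean = 9/1 ≈ 9.000
  cycle 1 → 1: weight = 7, length = 1, mean = 7/1 ≈ 7.000
  cycle 2 → 2: weight = 9, length = 1, mean = 9/1 ≈ 9.000
  cycle 0 → 1 → 0: weight = 15, length = 2, mean = 15/2 ≈ 7.500
  cycle 0 → 2 → 0: weight = 11, length = 2, mean = 11/2 ≈ 5.500
  cycle 1 → 0 → 1: weight = 15, length = 2, mean = 15/2 ≈ 7.500
Minimum mean = 4.000, attained e.g. along the cycle 1 → 2 → 1 with weight 8 and length 2. So λ(A) = 8/2 = 4.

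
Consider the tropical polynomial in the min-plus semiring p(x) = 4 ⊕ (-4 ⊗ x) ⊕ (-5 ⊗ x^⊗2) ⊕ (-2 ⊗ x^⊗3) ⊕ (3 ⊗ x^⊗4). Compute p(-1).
p(-1) = -7

A tropical monomial a ⊗ x^⊗i evaluates to a + i · x. Evaluating each term at x = -1:
  Term 0 contributes 4 + 0 · -1 = 4
  Term 1 contributes -4 + 1 · -1 = -5
  Term 2 contributes -5 + 2 · -1 = -7
  Term 3 contributes -2 + 3 · -1 = -5
  Term 4 contributes 3 + 4 · -1 = -1
p(-1) = ⊕ of these = min[4, -5, -7, -5, -1] = -7.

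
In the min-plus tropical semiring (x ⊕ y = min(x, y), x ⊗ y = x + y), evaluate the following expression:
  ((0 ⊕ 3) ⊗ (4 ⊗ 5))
((0 ⊕ 3) ⊗ (4 ⊗ 5)) = 9

Expand innermost to outermost. Recall ⊕ takes the minimum of its arguments and ⊗ takes their sum. Working out the expression ((0 ⊕ 3) ⊗ (4 ⊗ 5)) gives 9.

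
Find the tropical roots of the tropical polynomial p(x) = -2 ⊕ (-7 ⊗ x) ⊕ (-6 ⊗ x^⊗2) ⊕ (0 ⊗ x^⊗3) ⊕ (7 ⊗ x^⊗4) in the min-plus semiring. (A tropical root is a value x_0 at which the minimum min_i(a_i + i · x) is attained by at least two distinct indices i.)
Roots: {-7, -6, -1, 5}

Each tropical root is a break point of the lower envelope of the lines y = a_i + i · x (there are 5 lines, with slopes 0, 1, ..., 4). Only the lines that attain the minimum somewhere contribute to roots; other lines are dominated. Here the surviving (envelope) indices are i = 4, i = 3, i = 2, i = 1, i = 0.
Intersections between consecutive envelope lines give the roots: for adjacent envelope indices i < j the intersection is x = (a_i − a_j) / (j − i). Reading off the sorted break points: {-7, -6, -1, 5}.
Verification: at each break x_0, at least two indices attain the minimum of min_i(a_i + i · x_0).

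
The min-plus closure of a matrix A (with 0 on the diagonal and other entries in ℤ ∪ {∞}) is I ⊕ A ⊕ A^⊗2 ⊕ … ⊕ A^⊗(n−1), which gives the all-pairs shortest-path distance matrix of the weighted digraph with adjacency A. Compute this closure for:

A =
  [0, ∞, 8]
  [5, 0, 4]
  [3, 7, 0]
Closure =
  [0, 15, 8]
  [5, 0, 4]
  [3, 7, 0]

This is the Floyd-Warshall all-pairs shortest-path computation. For each intermediate vertex k = 0, 1, …, 2, update dist[i][j] ← min(dist[i][j], dist[i][k] + dist[k][j]). The final matrix gives, for each (i, j), the minimum total weight of any directed path from i to j (possibly empty when i = j).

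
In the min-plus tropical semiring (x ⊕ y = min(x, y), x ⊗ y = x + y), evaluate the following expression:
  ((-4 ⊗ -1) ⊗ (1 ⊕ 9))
((-4 ⊗ -1) ⊗ (1 ⊕ 9)) = -4

Expand innermost to outermost. Recall ⊕ takes the minimum of its arguments and ⊗ takes their sum. Working out the expression ((-4 ⊗ -1) ⊗ (1 ⊕ 9)) gives -4.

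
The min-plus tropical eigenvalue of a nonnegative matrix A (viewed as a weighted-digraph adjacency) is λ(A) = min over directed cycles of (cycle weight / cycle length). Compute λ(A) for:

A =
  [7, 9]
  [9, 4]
λ(A) = 4

Enumerate directed cycles and compute their means (weight / length). Sample:
  cycle 0 → 0: weight = 7, length = 1, mean = 7/1 ≈ 7.000
  cycle 1 → 1: weight = 4, length = 1, mean = 4/1 ≈ 4.000
  cycle 0 → 1 → 0: weight = 18, length = 2, mean = 18/2 ≈ 9.000
  cycle 1 → 0 → 1: weight = 18, length = 2, mean = 18/2 ≈ 9.000
Minimum mean = 4.000, attained e.g. along the cycle 1 → 1 with weight 4 and length 1. So λ(A) = 4/1 = 4.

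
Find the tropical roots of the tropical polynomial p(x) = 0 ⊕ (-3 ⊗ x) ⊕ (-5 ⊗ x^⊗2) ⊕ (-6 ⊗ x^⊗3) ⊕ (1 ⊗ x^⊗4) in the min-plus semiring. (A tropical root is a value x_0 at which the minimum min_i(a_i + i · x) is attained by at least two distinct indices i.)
Roots: {-7, 1, 2, 3}

Each tropical root is a break point of the lower envelope of the lines y = a_i + i · x (there are 5 lines, with slopes 0, 1, ..., 4). Only the lines that attain the minimum somewhere contribute to roots; other lines are dominated. Here the surviving (envelope) indices are i = 4, i = 3, i = 2, i = 1, i = 0.
Intersections between consecutive envelope lines give the roots: for adjacent envelope indices i < j the intersection is x = (a_i − a_j) / (j − i). Reading off the sorted break points: {-7, 1, 2, 3}.
Verification: at each break x_0, at least two indices attain the minimum of min_i(a_i + i · x_0).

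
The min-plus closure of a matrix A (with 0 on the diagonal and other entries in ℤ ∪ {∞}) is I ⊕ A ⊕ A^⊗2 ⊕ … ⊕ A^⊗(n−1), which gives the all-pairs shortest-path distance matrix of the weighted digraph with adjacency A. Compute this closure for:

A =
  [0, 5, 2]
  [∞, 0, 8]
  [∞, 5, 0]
Closure =
  [0, 5, 2]
  [∞, 0, 8]
  [∞, 5, 0]

This is the Floyd-Warshall all-pairs shortest-path computation. For each intermediate vertex k = 0, 1, …, 2, update dist[i][j] ← min(dist[i][j], dist[i][k] + dist[k][j]). The final matrix gives, for each (i, j), the minimum total weight of any directed path from i to j (possibly empty when i = j).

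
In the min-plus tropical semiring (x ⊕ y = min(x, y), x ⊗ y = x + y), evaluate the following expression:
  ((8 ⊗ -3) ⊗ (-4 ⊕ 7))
((8 ⊗ -3) ⊗ (-4 ⊕ 7)) = 1

Expand innermost to outermost. Recall ⊕ takes the minimum of its arguments and ⊗ takes their sum. Working out the expression ((8 ⊗ -3) ⊗ (-4 ⊕ 7)) gives 1.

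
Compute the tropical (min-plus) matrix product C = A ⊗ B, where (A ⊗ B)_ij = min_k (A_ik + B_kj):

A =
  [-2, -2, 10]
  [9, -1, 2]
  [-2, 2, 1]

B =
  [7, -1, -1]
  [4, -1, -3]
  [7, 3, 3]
A ⊗ B =
  [2, -3, -5]
  [3, -2, -4]
  [5, -3, -3]

Apply the min-plus product entry-by-entry:
  C[0][0] = min over k of (A[0][0] + B[0][0] = -2 + 7 = 5, A[0][1] + B[1][0] = -2 + 4 = 2, A[0][2] + B[2][0] = 10 + 7 = 17) = 2 (attained at k = 1)
  C[0][1] = min over k of (A[0][0] + B[0][1] = -2 + -1 = -3, A[0][1] + B[1][1] = -2 + -1 = -3, A[0][2] + B[2][1] = 10 + 3 = 13) = -3 (attained at k = 0)
  C[0][2] = min over k of (A[0][0] + B[0][2] = -2 + -1 = -3, A[0][1] + B[1][2] = -2 + -3 = -5, A[0][2] + B[2][2] = 10 + 3 = 13) = -5 (attained at k = 1)
  C[1][0] = min over k of (A[1][0] + B[0][0] = 9 + 7 = 16, A[1][1] + B[1][0] = -1 + 4 = 3, A[1][2] + B[2][0] = 2 + 7 = 9) = 3 (attained at k = 1)
  C[1][1] = min over k of (A[1][0] + B[0][1] = 9 + -1 = 8, A[1][1] + B[1][1] = -1 + -1 = -2, A[1][2] + B[2][1] = 2 + 3 = 5) = -2 (attained at k = 1)
  C[1][2] = min over k of (A[1][0] + B[0][2] = 9 + -1 = 8, A[1][1] + B[1][2] = -1 + -3 = -4, A[1][2] + B[2][2] = 2 + 3 = 5) = -4 (attained at k = 1)
  C[2][0] = min over k of (A[2][0] + B[0][0] = -2 + 7 = 5, A[2][1] + B[1][0] = 2 + 4 = 6, A[2][2] + B[2][0] = 1 + 7 = 8) = 5 (attained at k = 0)
  C[2][1] = min over k of (A[2][0] + B[0][1] = -2 + -1 = -3, A[2][1] + B[1][1] = 2 + -1 = 1, A[2][2] + B[2][1] = 1 + 3 = 4) = -3 (attained at k = 0)
  C[2][2] = min over k of (A[2][0] + B[0][2] = -2 + -1 = -3, A[2][1] + B[1][2] = 2 + -3 = -1, A[2][2] + B[2][2] = 1 + 3 = 4) = -3 (attained at k = 0)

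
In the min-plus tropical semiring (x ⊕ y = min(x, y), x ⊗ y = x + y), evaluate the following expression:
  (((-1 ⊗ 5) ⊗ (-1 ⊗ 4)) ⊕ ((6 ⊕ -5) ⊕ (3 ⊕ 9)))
(((-1 ⊗ 5) ⊗ (-1 ⊗ 4)) ⊕ ((6 ⊕ -5) ⊕ (3 ⊕ 9))) = -5

Expand innermost to outermost. Recall ⊕ takes the minimum of its arguments and ⊗ takes their sum. Working out the expression (((-1 ⊗ 5) ⊗ (-1 ⊗ 4)) ⊕ ((6 ⊕ -5) ⊕ (3 ⊕ 9))) gives -5.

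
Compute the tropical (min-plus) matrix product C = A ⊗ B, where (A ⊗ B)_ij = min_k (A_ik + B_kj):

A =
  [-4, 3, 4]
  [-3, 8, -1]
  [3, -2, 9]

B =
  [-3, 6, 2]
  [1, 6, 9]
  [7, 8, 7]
A ⊗ B =
  [-7, 2, -2]
  [-6, 3, -1]
  [-1, 4, 5]

Apply the min-plus product entry-by-entry:
  C[0][0] = min over k of (A[0][0] + B[0][0] = -4 + -3 = -7, A[0][1] + B[1][0] = 3 + 1 = 4, A[0][2] + B[2][0] = 4 + 7 = 11) = -7 (attained at k = 0)
  C[0][1] = min over k of (A[0][0] + B[0][1] = -4 + 6 = 2, A[0][1] + B[1][1] = 3 + 6 = 9, A[0][2] + B[2][1] = 4 + 8 = 12) = 2 (attained at k = 0)
  C[0][2] = min over k of (A[0][0] + B[0][2] = -4 + 2 = -2, A[0][1] + B[1][2] = 3 + 9 = 12, A[0][2] + B[2][2] = 4 + 7 = 11) = -2 (attained at k = 0)
  C[1][0] = min over k of (A[1][0] + B[0][0] = -3 + -3 = -6, A[1][1] + B[1][0] = 8 + 1 = 9, A[1][2] + B[2][0] = -1 + 7 = 6) = -6 (attained at k = 0)
  C[1][1] = min over k of (A[1][0] + B[0][1] = -3 + 6 = 3, A[1][1] + B[1][1] = 8 + 6 = 14, A[1][2] + B[2][1] = -1 + 8 = 7) = 3 (attained at k = 0)
  C[1][2] = min over k of (A[1][0] + B[0][2] = -3 + 2 = -1, A[1][1] + B[1][2] = 8 + 9 = 17, A[1][2] + B[2][2] = -1 + 7 = 6) = -1 (attained at k = 0)
  C[2][0] = min over k of (A[2][0] + B[0][0] = 3 + -3 = 0, A[2][1] + B[1][0] = -2 + 1 = -1, A[2][2] + B[2][0] = 9 + 7 = 16) = -1 (attained at k = 1)
  C[2][1] = min over k of (A[2][0] + B[0][1] = 3 + 6 = 9, A[2][1] + B[1][1] = -2 + 6 = 4, A[2][2] + B[2][1] = 9 + 8 = 17) = 4 (attained at k = 1)
  C[2][2] = min over k of (A[2][0] + B[0][2] = 3 + 2 = 5, A[2][1] + B[1][2] = -2 + 9 = 7, A[2][2] + B[2][2] = 9 + 7 = 16) = 5 (attained at k = 0)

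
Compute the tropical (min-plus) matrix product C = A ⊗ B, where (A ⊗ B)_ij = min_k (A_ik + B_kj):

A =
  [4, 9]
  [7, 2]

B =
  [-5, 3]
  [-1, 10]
A ⊗ B =
  [-1, 7]
  [1, 10]

Apply the min-plus product entry-by-entry:
  C[0][0] = min over k of (A[0][0] + B[0][0] = 4 + -5 = -1, A[0][1] + B[1][0] = 9 + -1 = 8) = -1 (attained at k = 0)
  C[0][1] = min over k of (A[0][0] + B[0][1] = 4 + 3 = 7, A[0][1] + B[1][1] = 9 + 10 = 19) = 7 (attained at k = 0)
  C[1][0] = min over k of (A[1][0] + B[0][0] = 7 + -5 = 2, A[1][1] + B[1][0] = 2 + -1 = 1) = 1 (attained at k = 1)
  C[1][1] = min over k of (A[1][0] + B[0][1] = 7 + 3 = 10, A[1][1] + B[1][1] = 2 + 10 = 12) = 10 (attained at k = 0)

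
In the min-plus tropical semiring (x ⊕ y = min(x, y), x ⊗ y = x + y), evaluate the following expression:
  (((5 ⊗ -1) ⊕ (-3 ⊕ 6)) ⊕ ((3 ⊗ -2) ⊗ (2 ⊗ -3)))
(((5 ⊗ -1) ⊕ (-3 ⊕ 6)) ⊕ ((3 ⊗ -2) ⊗ (2 ⊗ -3))) = -3

Expand innermost to outermost. Recall ⊕ takes the minimum of its arguments and ⊗ takes their sum. Working out the expression (((5 ⊗ -1) ⊕ (-3 ⊕ 6)) ⊕ ((3 ⊗ -2) ⊗ (2 ⊗ -3))) gives -3.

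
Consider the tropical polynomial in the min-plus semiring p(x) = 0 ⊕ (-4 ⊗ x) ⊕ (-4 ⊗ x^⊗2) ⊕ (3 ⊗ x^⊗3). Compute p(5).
p(5) = 0

A tropical monomial a ⊗ x^⊗i evaluates to a + i · x. Evaluating each term at x = 5:
  Term 0 contributes 0 + 0 · 5 = 0
  Term 1 contributes -4 + 1 · 5 = 1
  Term 2 contributes -4 + 2 · 5 = 6
  Term 3 contributes 3 + 3 · 5 = 18
p(5) = ⊕ of these = min[0, 1, 6, 18] = 0.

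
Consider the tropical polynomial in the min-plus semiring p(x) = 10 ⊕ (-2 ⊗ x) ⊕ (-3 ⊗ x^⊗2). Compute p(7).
p(7) = 5

A tropical monomial a ⊗ x^⊗i evaluates to a + i · x. Evaluating each term at x = 7:
  Term 0 contributes 10 + 0 · 7 = 10
  Term 1 contributes -2 + 1 · 7 = 5
  Term 2 contributes -3 + 2 · 7 = 11
p(7) = ⊕ of these = min[10, 5, 11] = 5.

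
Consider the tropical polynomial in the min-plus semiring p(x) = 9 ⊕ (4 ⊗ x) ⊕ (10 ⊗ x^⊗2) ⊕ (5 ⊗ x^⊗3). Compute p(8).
p(8) = 9

A tropical monomial a ⊗ x^⊗i evaluates to a + i · x. Evaluating each term at x = 8:
  Term 0 contributes 9 + 0 · 8 = 9
  Term 1 contributes 4 + 1 · 8 = 12
  Term 2 contributes 10 + 2 · 8 = 26
  Term 3 contributes 5 + 3 · 8 = 29
p(8) = ⊕ of these = min[9, 12, 26, 29] = 9.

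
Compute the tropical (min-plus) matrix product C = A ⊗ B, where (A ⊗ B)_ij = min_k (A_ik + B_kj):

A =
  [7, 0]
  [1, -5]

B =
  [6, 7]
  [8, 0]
A ⊗ B =
  [8, 0]
  [3, -5]

Apply the min-plus product entry-by-entry:
  C[0][0] = min over k of (A[0][0] + B[0][0] = 7 + 6 = 13, A[0][1] + B[1][0] = 0 + 8 = 8) = 8 (attained at k = 1)
  C[0][1] = min over k of (A[0][0] + B[0][1] = 7 + 7 = 14, A[0][1] + B[1][1] = 0 + 0 = 0) = 0 (attained at k = 1)
  C[1][0] = min over k of (A[1][0] + B[0][0] = 1 + 6 = 7, A[1][1] + B[1][0] = -5 + 8 = 3) = 3 (attained at k = 1)
  C[1][1] = min over k of (A[1][0] + B[0][1] = 1 + 7 = 8, A[1][1] + B[1][1] = -5 + 0 = -5) = -5 (attained at k = 1)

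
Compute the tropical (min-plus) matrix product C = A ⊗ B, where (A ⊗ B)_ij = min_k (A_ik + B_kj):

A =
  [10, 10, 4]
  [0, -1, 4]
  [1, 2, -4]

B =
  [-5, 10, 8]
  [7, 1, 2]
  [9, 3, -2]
A ⊗ B =
  [5, 7, 2]
  [-5, 0, 1]
  [-4, -1, -6]

Apply the min-plus product entry-by-entry:
  C[0][0] = min over k of (A[0][0] + B[0][0] = 10 + -5 = 5, A[0][1] + B[1][0] = 10 + 7 = 17, A[0][2] + B[2][0] = 4 + 9 = 13) = 5 (attained at k = 0)
  C[0][1] = min over k of (A[0][0] + B[0][1] = 10 + 10 = 20, A[0][1] + B[1][1] = 10 + 1 = 11, A[0][2] + B[2][1] = 4 + 3 = 7) = 7 (attained at k = 2)
  C[0][2] = min over k of (A[0][0] + B[0][2] = 10 + 8 = 18, A[0][1] + B[1][2] = 10 + 2 = 12, A[0][2] + B[2][2] = 4 + -2 = 2) = 2 (attained at k = 2)
  C[1][0] = min over k of (A[1][0] + B[0][0] = 0 + -5 = -5, A[1][1] + B[1][0] = -1 + 7 = 6, A[1][2] + B[2][0] = 4 + 9 = 13) = -5 (attained at k = 0)
  C[1][1] = min over k of (A[1][0] + B[0][1] = 0 + 10 = 10, A[1][1] + B[1][1] = -1 + 1 = 0, A[1][2] + B[2][1] = 4 + 3 = 7) = 0 (attained at k = 1)
  C[1][2] = min over k of (A[1][0] + B[0][2] = 0 + 8 = 8, A[1][1] + B[1][2] = -1 + 2 = 1, A[1][2] + B[2][2] = 4 + -2 = 2) = 1 (attained at k = 1)
  C[2][0] = min over k of (A[2][0] + B[0][0] = 1 + -5 = -4, A[2][1] + B[1][0] = 2 + 7 = 9, A[2][2] + B[2][0] = -4 + 9 = 5) = -4 (attained at k = 0)
  C[2][1] = min over k of (A[2][0] + B[0][1] = 1 + 10 = 11, A[2][1] + B[1][1] = 2 + 1 = 3, A[2][2] + B[2][1] = -4 + 3 = -1) = -1 (attained at k = 2)
  C[2][2] = min over k of (A[2][0] + B[0][2] = 1 + 8 = 9, A[2][1] + B[1][2] = 2 + 2 = 4, A[2][2] + B[2][2] = -4 + -2 = -6) = -6 (attained at k = 2)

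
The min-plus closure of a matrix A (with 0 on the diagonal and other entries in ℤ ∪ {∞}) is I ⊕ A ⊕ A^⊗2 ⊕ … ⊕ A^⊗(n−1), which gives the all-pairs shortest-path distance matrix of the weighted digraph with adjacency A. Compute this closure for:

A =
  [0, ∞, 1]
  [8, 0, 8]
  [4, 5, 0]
Closure =
  [0, 6, 1]
  [8, 0, 8]
  [4, 5, 0]

This is the Floyd-Warshall all-pairs shortest-path computation. For each intermediate vertex k = 0, 1, …, 2, update dist[i][j] ← min(dist[i][j], dist[i][k] + dist[k][j]). The final matrix gives, for each (i, j), the minimum total weight of any directed path from i to j (possibly empty when i = j).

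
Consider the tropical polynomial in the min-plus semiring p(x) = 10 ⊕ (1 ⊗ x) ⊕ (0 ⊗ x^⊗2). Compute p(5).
p(5) = 6

A tropical monomial a ⊗ x^⊗i evaluates to a + i · x. Evaluating each term at x = 5:
  Term 0 contributes 10 + 0 · 5 = 10
  Term 1 contributes 1 + 1 · 5 = 6
  Term 2 contributes 0 + 2 · 5 = 10
p(5) = ⊕ of these = min[10, 6, 10] = 6.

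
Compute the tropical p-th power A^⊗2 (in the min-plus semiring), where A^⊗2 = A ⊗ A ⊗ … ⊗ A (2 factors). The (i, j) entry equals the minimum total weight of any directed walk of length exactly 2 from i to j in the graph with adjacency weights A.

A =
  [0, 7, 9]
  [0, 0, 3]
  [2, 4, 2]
A^⊗2 =
  [0, 7, 9]
  [0, 0, 3]
  [2, 4, 4]

Each entry (A^⊗2)_ij equals the minimum over all length-2 walks i = v_0 → v_1 → … → v_2 = j of Σ_t A[v_t][v_{t+1}]. For example, for (i, j) = (0, 2) we minimise over 3 possible intermediate vertex sequences; the minimum is 9, attained along the walk 0 → 0 → 2.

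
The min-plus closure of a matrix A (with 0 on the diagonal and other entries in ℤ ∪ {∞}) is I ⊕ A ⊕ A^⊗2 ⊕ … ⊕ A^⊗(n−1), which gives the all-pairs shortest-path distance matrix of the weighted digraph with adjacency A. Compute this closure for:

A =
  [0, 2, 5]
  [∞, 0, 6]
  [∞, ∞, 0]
Closure =
  [0, 2, 5]
  [∞, 0, 6]
  [∞, ∞, 0]

This is the Floyd-Warshall all-pairs shortest-path computation. For each intermediate vertex k = 0, 1, …, 2, update dist[i][j] ← min(dist[i][j], dist[i][k] + dist[k][j]). The final matrix gives, for each (i, j), the minimum total weight of any directed path from i to j (possibly empty when i = j).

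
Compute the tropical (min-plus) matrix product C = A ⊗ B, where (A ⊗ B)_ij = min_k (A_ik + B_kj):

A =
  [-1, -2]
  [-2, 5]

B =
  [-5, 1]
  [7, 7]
A ⊗ B =
  [-6, 0]
  [-7, -1]

Apply the min-plus product entry-by-entry:
  C[0][0] = min over k of (A[0][0] + B[0][0] = -1 + -5 = -6, A[0][1] + B[1][0] = -2 + 7 = 5) = -6 (attained at k = 0)
  C[0][1] = min over k of (A[0][0] + B[0][1] = -1 + 1 = 0, A[0][1] + B[1][1] = -2 + 7 = 5) = 0 (attained at k = 0)
  C[1][0] = min over k of (A[1][0] + B[0][0] = -2 + -5 = -7, A[1][1] + B[1][0] = 5 + 7 = 12) = -7 (attained at k = 0)
  C[1][1] = min over k of (A[1][0] + B[0][1] = -2 + 1 = -1, A[1][1] + B[1][1] = 5 + 7 = 12) = -1 (attained at k = 0)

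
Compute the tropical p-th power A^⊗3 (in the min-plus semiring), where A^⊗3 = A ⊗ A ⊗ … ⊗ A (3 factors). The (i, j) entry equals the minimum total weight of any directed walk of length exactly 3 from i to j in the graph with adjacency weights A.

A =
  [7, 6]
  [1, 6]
A^⊗3 =
  [13, 13]
  [8, 13]

Each entry (A^⊗3)_ij equals the minimum over all length-3 walks i = v_0 → v_1 → … → v_3 = j of Σ_t A[v_t][v_{t+1}]. For example, for (i, j) = (0, 1) we minimise over 4 possible intermediate vertex sequences; the minimum is 13, attained along the walk 0 → 1 → 0 → 1.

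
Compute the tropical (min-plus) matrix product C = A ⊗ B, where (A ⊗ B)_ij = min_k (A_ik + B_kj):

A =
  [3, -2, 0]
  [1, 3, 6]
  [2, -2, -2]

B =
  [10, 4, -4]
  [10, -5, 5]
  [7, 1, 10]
A ⊗ B =
  [7, -7, -1]
  [11, -2, -3]
  [5, -7, -2]

Apply the min-plus product entry-by-entry:
  C[0][0] = min over k of (A[0][0] + B[0][0] = 3 + 10 = 13, A[0][1] + B[1][0] = -2 + 10 = 8, A[0][2] + B[2][0] = 0 + 7 = 7) = 7 (attained at k = 2)
  C[0][1] = min over k of (A[0][0] + B[0][1] = 3 + 4 = 7, A[0][1] + B[1][1] = -2 + -5 = -7, A[0][2] + B[2][1] = 0 + 1 = 1) = -7 (attained at k = 1)
  C[0][2] = min over k of (A[0][0] + B[0][2] = 3 + -4 = -1, A[0][1] + B[1][2] = -2 + 5 = 3, A[0][2] + B[2][2] = 0 + 10 = 10) = -1 (attained at k = 0)
  C[1][0] = min over k of (A[1][0] + B[0][0] = 1 + 10 = 11, A[1][1] + B[1][0] = 3 + 10 = 13, A[1][2] + B[2][0] = 6 + 7 = 13) = 11 (attained at k = 0)
  C[1][1] = min over k of (A[1][0] + B[0][1] = 1 + 4 = 5, A[1][1] + B[1][1] = 3 + -5 = -2, A[1][2] + B[2][1] = 6 + 1 = 7) = -2 (attained at k = 1)
  C[1][2] = min over k of (A[1][0] + B[0][2] = 1 + -4 = -3, A[1][1] + B[1][2] = 3 + 5 = 8, A[1][2] + B[2][2] = 6 + 10 = 16) = -3 (attained at k = 0)
  C[2][0] = min over k of (A[2][0] + B[0][0] = 2 + 10 = 12, A[2][1] + B[1][0] = -2 + 10 = 8, A[2][2] + B[2][0] = -2 + 7 = 5) = 5 (attained at k = 2)
  C[2][1] = min over k of (A[2][0] + B[0][1] = 2 + 4 = 6, A[2][1] + B[1][1] = -2 + -5 = -7, A[2][2] + B[2][1] = -2 + 1 = -1) = -7 (attained at k = 1)
  C[2][2] = min over k of (A[2][0] + B[0][2] = 2 + -4 = -2, A[2][1] + B[1][2] = -2 + 5 = 3, A[2][2] + B[2][2] = -2 + 10 = 8) = -2 (attained at k = 0)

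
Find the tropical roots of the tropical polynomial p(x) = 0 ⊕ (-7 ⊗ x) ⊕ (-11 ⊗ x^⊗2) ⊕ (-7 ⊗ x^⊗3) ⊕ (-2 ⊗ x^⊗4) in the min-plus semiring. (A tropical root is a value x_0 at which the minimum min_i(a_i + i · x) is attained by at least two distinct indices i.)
Roots: {-5, -4, 4, 7}

Each tropical root is a break point of the lower envelope of the lines y = a_i + i · x (there are 5 lines, with slopes 0, 1, ..., 4). Only the lines that attain the minimum somewhere contribute to roots; other lines are dominated. Here the surviving (envelope) indices are i = 4, i = 3, i = 2, i = 1, i = 0.
Intersections between consecutive envelope lines give the roots: for adjacent envelope indices i < j the intersection is x = (a_i − a_j) / (j − i). Reading off the sorted break points: {-5, -4, 4, 7}.
Verification: at each break x_0, at least two indices attain the minimum of min_i(a_i + i · x_0).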